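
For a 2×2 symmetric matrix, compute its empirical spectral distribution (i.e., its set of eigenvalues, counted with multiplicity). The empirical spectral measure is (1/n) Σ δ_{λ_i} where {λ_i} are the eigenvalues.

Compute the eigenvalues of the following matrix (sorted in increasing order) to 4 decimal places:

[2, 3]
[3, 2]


Since M is real symmetric, both eigenvalues are real; they are the roots of det(λI − M) = λ² − (tr M) λ + det M.
tr M = 2 + 2 = 4.
det M = 2·2 − 3² = 4 − 9 = -5.
Characteristic polynomial: λ² − 4λ − 5 = 0.
Discriminant Δ = (tr M)² − 4·det M = 16 − (-20) = 36; √Δ = 6.000000.
λ = (tr M ± √Δ)/2 = (4 ± 6.000000)/2, giving (tr M − √Δ)/2 = -1.0000 and (tr M + √Δ)/2 = 5.0000.

Eigenvalues sorted in increasing order: [-1.0000, 5.0000].


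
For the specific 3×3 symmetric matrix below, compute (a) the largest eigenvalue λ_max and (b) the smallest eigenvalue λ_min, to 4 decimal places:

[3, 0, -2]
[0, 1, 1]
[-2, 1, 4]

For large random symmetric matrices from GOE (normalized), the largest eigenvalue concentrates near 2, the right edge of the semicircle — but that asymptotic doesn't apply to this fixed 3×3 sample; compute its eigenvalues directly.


Since M is real symmetric, all three eigenvalues are real; they are the roots of det(λI − M) = λ³ − (tr M) λ² + s λ − det M, where s is the sum of the principal 2×2 minors.
tr M = 3 + 1 + 4 = 8.
s = (3·1 − 0²) + (3·4 − (-2)²) + (1·4 − 1²) = 3 + 8 + 3 = 14.
det M (expand along row 1) = 3·3 − 0·2 + (-2)·2 = 5.
Characteristic polynomial: λ³ − 8λ² + 14λ − 5 = 0.
Substitute λ = y + (tr M)/3 = y + 2.666667 to remove the quadratic term: y³ + p·y + q = 0 with p = s − (tr M)²/3 = -7.333333 and q = −2(tr M)³/27 + (tr M)·s/3 − det M = -5.592593.
Three real roots ⇒ use the trigonometric (Viète) form: r = 2√(−p/3) = 3.126944, φ = arccos(3q/(p·r)) = arccos(0.731666) = 0.750033 rad.
y_k = r·cos(φ/3 − 2πk/3) for k = 0, 1, 2 gives y = 3.029726, -0.844861, -2.184865.
λ_k = y_k + 2.666667 gives λ = 5.6964, 1.8218, 0.4818 (check: the sum is 8.0000 = tr M).

Hence λ_max = 5.6964 and λ_min = 0.4818.


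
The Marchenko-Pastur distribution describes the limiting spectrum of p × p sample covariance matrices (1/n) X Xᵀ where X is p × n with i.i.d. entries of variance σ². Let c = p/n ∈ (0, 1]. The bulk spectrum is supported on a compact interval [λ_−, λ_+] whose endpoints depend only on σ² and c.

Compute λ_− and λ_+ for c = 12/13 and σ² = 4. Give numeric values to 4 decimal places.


c = 12/13 = 0.923077; √c = 0.960769.
λ_− = σ² (1 − √c)² = 4 · (1 − 0.960769)² = 4 · (0.039231)² = 0.006156.
λ_+ = σ² (1 + √c)² = 4 · (1 + 0.960769)² = 4 · (1.960769)² = 15.378459.

Rounded to 4 decimal places: λ_− ≈ 0.0062, λ_+ ≈ 15.3785.


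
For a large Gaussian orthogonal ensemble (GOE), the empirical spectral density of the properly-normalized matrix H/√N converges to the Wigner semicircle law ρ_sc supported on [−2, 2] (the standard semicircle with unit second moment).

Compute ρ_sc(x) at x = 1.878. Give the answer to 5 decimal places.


ρ_sc(x) = (1/(2π)) √(4 − x²). With x = 1.878:
  4 − x² = 4 − (1.878)² = 4 − 3.526884 = 0.473116.
  √(4 − x²) = 0.687834.
  1/(2π) = 0.159155.
  ρ_sc(1.878) = 0.159155 · 0.687834 = 0.109472.

Rounded to 5 decimal places: ρ_sc(1.878) ≈ 0.10947.


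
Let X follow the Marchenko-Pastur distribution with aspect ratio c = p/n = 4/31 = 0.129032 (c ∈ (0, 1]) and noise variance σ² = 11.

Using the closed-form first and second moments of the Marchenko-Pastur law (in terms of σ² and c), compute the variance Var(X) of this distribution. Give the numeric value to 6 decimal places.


Recall the MP moments m_1 = E[X] = σ² and m_2 = E[X²] = σ⁴ (1 + c).
m_1 = E[X] = σ² = 11, so m_1² = 121.
m_2 = E[X²] = σ⁴ (1 + c) = 121 · (1 + 0.129032) = 121 · 1.129032 = 136.612903.
(Note m_2 − m_1² simplifies to c · σ⁴ = 0.129032 · 121.)

Var(X) = m_2 − m_1² = 136.612903 − 121 = 15.612903.


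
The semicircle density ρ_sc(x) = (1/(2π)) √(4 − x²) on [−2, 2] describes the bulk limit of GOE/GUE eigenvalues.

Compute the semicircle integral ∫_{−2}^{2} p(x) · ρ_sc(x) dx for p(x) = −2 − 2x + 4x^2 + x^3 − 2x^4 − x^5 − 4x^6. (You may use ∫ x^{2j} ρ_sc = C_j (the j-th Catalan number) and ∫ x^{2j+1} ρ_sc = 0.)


Write p(x) = Σ a_i x^i, split into monomials and integrate each against ρ_sc separately.
Using ∫ x^{2j} ρ_sc = C_j = (1/(j+1)) C(2j, j) (Catalan numbers) and ∫ x^{2j+1} ρ_sc = 0 (odd monomials vanish by symmetry):
  i = 0 (even): a_0 · C_{0} = -2 · 1 = -2
  i = 1 (odd): ∫ x^1 ρ_sc = 0 (vanishes)
  i = 2 (even): a_2 · C_{1} = 4 · 1 = 4
  i = 3 (odd): ∫ x^3 ρ_sc = 0 (vanishes)
  i = 4 (even): a_4 · C_{2} = -2 · 2 = -4
  i = 5 (odd): ∫ x^5 ρ_sc = 0 (vanishes)
  i = 6 (even): a_6 · C_{3} = -4 · 5 = -20

Summing the contributions: ∫_{−2}^{2} p(x) ρ_sc(x) dx = (-2) + 4 + (-4) + (-20) = -22.


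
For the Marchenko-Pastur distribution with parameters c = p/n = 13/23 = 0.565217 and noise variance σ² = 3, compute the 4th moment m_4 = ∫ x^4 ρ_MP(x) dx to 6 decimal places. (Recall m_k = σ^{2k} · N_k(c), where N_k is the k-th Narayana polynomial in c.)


E[X⁴] = σ⁸ (1 + 6c + 6c² + c³) (fourth MP moment). With σ² = 3 (so σ⁸ = 81) and c = 13/23 = 0.565217: E[X⁴] = 81 · (1 + 6·0.565217 + 6·(0.565217)² + (0.565217)³) = 81 · 6.488699.

So E[X^4] = 525.584614.


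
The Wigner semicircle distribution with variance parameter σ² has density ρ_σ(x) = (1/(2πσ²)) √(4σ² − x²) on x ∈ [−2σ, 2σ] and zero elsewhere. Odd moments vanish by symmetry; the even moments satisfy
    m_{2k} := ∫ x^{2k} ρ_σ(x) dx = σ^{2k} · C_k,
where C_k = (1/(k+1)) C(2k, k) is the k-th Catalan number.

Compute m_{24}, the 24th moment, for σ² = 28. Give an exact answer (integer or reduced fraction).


By the scaled semicircle moment identity, m_{2k} = σ^{2k} · C_k with k = 12.
C_12 = (1/(k+1)) · C(2k, k) = (1/13) · C(24, 12) = (1/13) · 2704156 = 208012.
σ^{2k} = (σ²)^k = (28)^12 = 232218265089212416.

Therefore m_{24} = σ^{24} · C_12 = 232218265089212416 · 208012 = 48304185757737253076992.


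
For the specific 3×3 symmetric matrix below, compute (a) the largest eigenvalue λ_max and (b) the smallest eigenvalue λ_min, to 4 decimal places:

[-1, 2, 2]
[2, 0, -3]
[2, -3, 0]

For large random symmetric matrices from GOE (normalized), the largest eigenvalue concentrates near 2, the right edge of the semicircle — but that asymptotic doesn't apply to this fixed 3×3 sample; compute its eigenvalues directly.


Since M is real symmetric, all three eigenvalues are real; they are the roots of det(λI − M) = λ³ − (tr M) λ² + s λ − det M, where s is the sum of the principal 2×2 minors.
tr M = -1 + 0 + 0 = -1.
s = ((-1)·0 − 2²) + ((-1)·0 − 2²) + (0·0 − (-3)²) = -4 + (-4) + (-9) = -17.
det M (expand along row 1) = (-1)·(-9) − 2·6 + 2·(-6) = -15.
Characteristic polynomial: λ³ + λ² − 17λ + 15 = 0.
Substitute λ = y + (tr M)/3 = y − 0.333333 to remove the quadratic term: y³ + p·y + q = 0 with p = s − (tr M)²/3 = -17.333333 and q = −2(tr M)³/27 + (tr M)·s/3 − det M = 20.740741.
Three real roots ⇒ use the trigonometric (Viète) form: r = 2√(−p/3) = 4.807402, φ = arccos(3q/(p·r)) = arccos(-0.746712) = 2.413901 rad.
y_k = r·cos(φ/3 − 2πk/3) for k = 0, 1, 2 gives y = 3.333333, 1.333333, -4.666667.
λ_k = y_k − 0.333333 gives λ = 3.0000, 1.0000, -5.0000 (check: the sum is -1.0000 = tr M).

Hence λ_max = 3.0000 and λ_min = -5.0000.


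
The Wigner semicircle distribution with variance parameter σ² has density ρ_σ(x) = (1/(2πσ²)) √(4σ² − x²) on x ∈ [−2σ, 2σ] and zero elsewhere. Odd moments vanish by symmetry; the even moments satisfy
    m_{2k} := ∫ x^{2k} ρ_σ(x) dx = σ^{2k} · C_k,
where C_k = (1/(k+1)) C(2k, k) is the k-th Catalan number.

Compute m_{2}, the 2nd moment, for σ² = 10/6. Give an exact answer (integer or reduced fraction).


By the scaled semicircle moment identity, m_{2k} = σ^{2k} · C_k with k = 1.
C_1 = (1/(k+1)) · C(2k, k) = (1/2) · C(2, 1) = (1/2) · 2 = 1.
σ^{2k} = (σ²)^k = (10/6)^1 = 5/3.

Therefore m_{2} = σ^{2} · C_1 = (5/3) · 1 = 5/3.


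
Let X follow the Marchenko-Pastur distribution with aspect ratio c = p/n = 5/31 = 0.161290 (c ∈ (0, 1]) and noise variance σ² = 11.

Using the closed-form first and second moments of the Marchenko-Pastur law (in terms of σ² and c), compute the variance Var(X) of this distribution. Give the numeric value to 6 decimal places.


Recall the MP moments m_1 = E[X] = σ² and m_2 = E[X²] = σ⁴ (1 + c).
m_1 = E[X] = σ² = 11, so m_1² = 121.
m_2 = E[X²] = σ⁴ (1 + c) = 121 · (1 + 0.161290) = 121 · 1.161290 = 140.516129.
(Note m_2 − m_1² simplifies to c · σ⁴ = 0.161290 · 121.)

Var(X) = m_2 − m_1² = 140.516129 − 121 = 19.516129.


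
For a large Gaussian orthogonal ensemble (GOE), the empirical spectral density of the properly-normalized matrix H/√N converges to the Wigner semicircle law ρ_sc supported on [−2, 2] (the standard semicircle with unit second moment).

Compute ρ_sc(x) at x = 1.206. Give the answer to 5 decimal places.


ρ_sc(x) = (1/(2π)) √(4 − x²). With x = 1.206:
  4 − x² = 4 − (1.206)² = 4 − 1.454436 = 2.545564.
  √(4 − x²) = 1.595482.
  1/(2π) = 0.159155.
  ρ_sc(1.206) = 0.159155 · 1.595482 = 0.253929.

Rounded to 5 decimal places: ρ_sc(1.206) ≈ 0.25393.


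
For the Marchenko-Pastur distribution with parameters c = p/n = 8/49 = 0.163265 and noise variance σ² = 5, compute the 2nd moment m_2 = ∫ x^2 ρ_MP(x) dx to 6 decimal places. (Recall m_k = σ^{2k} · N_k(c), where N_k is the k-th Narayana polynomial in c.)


E[X²] = σ⁴ (1 + c) (second MP moment). With σ² = 5 (so σ⁴ = 25) and c = 8/49 = 0.163265: E[X²] = 25 · (1 + 0.163265) = 25 · 1.163265.

So E[X^2] = 29.081633.


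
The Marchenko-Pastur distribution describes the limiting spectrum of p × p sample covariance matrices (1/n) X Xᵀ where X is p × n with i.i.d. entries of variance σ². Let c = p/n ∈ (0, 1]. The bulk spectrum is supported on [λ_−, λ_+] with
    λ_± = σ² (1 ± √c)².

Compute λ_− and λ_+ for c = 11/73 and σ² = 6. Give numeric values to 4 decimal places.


c = 11/73 = 0.150685; √c = 0.388182.
λ_− = σ² (1 − √c)² = 6 · (1 − 0.388182)² = 6 · (0.611818)² = 2.245931.
λ_+ = σ² (1 + √c)² = 6 · (1 + 0.388182)² = 6 · (1.388182)² = 11.562288.

Rounded to 4 decimal places: λ_− ≈ 2.2459, λ_+ ≈ 11.5623.


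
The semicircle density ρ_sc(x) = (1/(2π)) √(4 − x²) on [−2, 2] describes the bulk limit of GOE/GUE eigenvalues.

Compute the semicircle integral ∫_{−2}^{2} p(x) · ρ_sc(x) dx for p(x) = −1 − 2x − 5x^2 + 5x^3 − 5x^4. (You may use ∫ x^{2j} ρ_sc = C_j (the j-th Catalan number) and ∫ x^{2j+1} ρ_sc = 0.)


Write p(x) = Σ a_i x^i, split into monomials and integrate each against ρ_sc separately.
Using ∫ x^{2j} ρ_sc = C_j = (1/(j+1)) C(2j, j) (Catalan numbers) and ∫ x^{2j+1} ρ_sc = 0 (odd monomials vanish by symmetry):
  i = 0 (even): a_0 · C_{0} = -1 · 1 = -1
  i = 1 (odd): ∫ x^1 ρ_sc = 0 (vanishes)
  i = 2 (even): a_2 · C_{1} = -5 · 1 = -5
  i = 3 (odd): ∫ x^3 ρ_sc = 0 (vanishes)
  i = 4 (even): a_4 · C_{2} = -5 · 2 = -10

Summing the contributions: ∫_{−2}^{2} p(x) ρ_sc(x) dx = (-1) + (-5) + (-10) = -16.


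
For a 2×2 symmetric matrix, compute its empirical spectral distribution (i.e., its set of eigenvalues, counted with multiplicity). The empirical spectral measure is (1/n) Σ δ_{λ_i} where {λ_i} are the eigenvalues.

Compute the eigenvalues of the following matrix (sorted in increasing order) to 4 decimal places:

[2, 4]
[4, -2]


Since M is real symmetric, both eigenvalues are real; they are the roots of det(λI − M) = λ² − (tr M) λ + det M.
tr M = 2 + (-2) = 0.
det M = 2·(-2) − 4² = -4 − 16 = -20.
Characteristic polynomial: λ² − 20 = 0.
Discriminant Δ = (tr M)² − 4·det M = 0 − (-80) = 80; √Δ = 8.944272.
λ = (tr M ± √Δ)/2 = (0 ± 8.944272)/2, giving (tr M − √Δ)/2 = -4.4721 and (tr M + √Δ)/2 = 4.4721.

Eigenvalues sorted in increasing order: [-4.4721, 4.4721].


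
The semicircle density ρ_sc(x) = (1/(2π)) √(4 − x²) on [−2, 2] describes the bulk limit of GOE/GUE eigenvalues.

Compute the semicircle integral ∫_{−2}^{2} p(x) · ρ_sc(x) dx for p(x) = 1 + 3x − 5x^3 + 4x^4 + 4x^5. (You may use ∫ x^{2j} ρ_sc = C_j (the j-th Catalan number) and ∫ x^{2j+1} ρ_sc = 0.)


Write p(x) = Σ a_i x^i, split into monomials and integrate each against ρ_sc separately.
Using ∫ x^{2j} ρ_sc = C_j = (1/(j+1)) C(2j, j) (Catalan numbers) and ∫ x^{2j+1} ρ_sc = 0 (odd monomials vanish by symmetry):
  i = 0 (even): a_0 · C_{0} = 1 · 1 = 1
  i = 1 (odd): ∫ x^1 ρ_sc = 0 (vanishes)
  i = 3 (odd): ∫ x^3 ρ_sc = 0 (vanishes)
  i = 4 (even): a_4 · C_{2} = 4 · 2 = 8
  i = 5 (odd): ∫ x^5 ρ_sc = 0 (vanishes)

Summing the contributions: ∫_{−2}^{2} p(x) ρ_sc(x) dx = 1 + 8 = 9.


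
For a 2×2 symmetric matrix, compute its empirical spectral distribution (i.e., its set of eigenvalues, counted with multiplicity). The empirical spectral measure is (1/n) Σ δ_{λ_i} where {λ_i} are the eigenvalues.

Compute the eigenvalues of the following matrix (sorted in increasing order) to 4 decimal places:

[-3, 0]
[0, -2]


Since M is real symmetric, both eigenvalues are real; they are the roots of det(λI − M) = λ² − (tr M) λ + det M.
tr M = -3 + (-2) = -5.
det M = (-3)·(-2) − 0² = 6 − 0 = 6.
Characteristic polynomial: λ² + 5λ + 6 = 0.
Discriminant Δ = (tr M)² − 4·det M = 25 − 24 = 1; √Δ = 1.000000.
λ = (tr M ± √Δ)/2 = (-5 ± 1.000000)/2, giving (tr M − √Δ)/2 = -3.0000 and (tr M + √Δ)/2 = -2.0000.

Eigenvalues sorted in increasing order: [-3.0000, -2.0000].


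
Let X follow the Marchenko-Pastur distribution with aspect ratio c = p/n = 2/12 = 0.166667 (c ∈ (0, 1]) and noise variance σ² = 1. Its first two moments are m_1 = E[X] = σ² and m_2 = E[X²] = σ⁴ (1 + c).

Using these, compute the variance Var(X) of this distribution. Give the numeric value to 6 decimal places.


m_1 = E[X] = σ² = 1, so m_1² = 1.
m_2 = E[X²] = σ⁴ (1 + c) = 1 · (1 + 0.166667) = 1 · 1.166667 = 1.166667.
(Note m_2 − m_1² simplifies to c · σ⁴ = 0.166667 · 1.)

Var(X) = m_2 − m_1² = 1.166667 − 1 = 0.166667.


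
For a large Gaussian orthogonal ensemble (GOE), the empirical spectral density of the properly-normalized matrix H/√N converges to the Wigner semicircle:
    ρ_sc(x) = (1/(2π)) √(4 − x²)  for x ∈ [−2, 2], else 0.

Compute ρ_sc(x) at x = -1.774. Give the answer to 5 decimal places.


ρ_sc(x) = (1/(2π)) √(4 − x²). With x = -1.774:
  4 − x² = 4 − (-1.774)² = 4 − 3.147076 = 0.852924.
  √(4 − x²) = 0.923539.
  1/(2π) = 0.159155.
  ρ_sc(-1.774) = 0.159155 · 0.923539 = 0.146986.

Rounded to 5 decimal places: ρ_sc(-1.774) ≈ 0.14699.


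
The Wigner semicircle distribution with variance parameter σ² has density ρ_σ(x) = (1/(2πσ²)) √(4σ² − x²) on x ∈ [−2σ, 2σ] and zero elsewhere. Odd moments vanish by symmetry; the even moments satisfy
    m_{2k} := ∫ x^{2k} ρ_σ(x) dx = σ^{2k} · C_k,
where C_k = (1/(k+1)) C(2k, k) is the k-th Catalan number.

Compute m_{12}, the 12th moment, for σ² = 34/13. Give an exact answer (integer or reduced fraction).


By the scaled semicircle moment identity, m_{2k} = σ^{2k} · C_k with k = 6.
C_6 = (1/(k+1)) · C(2k, k) = (1/7) · C(12, 6) = (1/7) · 924 = 132.
σ^{2k} = (σ²)^k = (34/13)^6 = 1544804416/4826809.

Therefore m_{12} = σ^{12} · C_6 = (1544804416/4826809) · 132 = 203914182912/4826809.


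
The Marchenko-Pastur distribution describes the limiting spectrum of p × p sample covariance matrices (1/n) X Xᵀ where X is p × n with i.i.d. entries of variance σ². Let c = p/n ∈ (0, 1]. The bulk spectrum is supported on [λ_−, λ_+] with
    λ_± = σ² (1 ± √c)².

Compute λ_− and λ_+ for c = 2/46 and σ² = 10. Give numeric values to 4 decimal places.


c = 2/46 = 0.043478; √c = 0.208514.
λ_− = σ² (1 − √c)² = 10 · (1 − 0.208514)² = 10 · (0.791486)² = 6.264494.
λ_+ = σ² (1 + √c)² = 10 · (1 + 0.208514)² = 10 · (1.208514)² = 14.605071.

Rounded to 4 decimal places: λ_− ≈ 6.2645, λ_+ ≈ 14.6051.


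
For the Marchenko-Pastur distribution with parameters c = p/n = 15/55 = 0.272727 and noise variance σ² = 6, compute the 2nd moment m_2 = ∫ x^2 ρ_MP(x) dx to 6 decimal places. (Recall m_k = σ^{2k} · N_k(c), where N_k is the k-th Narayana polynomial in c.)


E[X²] = σ⁴ (1 + c) (second MP moment). With σ² = 6 (so σ⁴ = 36) and c = 15/55 = 0.272727: E[X²] = 36 · (1 + 0.272727) = 36 · 1.272727.

So E[X^2] = 45.818182.


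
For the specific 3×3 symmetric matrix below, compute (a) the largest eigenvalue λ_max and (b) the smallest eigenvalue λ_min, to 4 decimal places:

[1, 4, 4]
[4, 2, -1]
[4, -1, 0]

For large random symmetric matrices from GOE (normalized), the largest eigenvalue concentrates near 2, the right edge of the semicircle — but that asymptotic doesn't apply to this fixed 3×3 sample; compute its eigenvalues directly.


Since M is real symmetric, all three eigenvalues are real; they are the roots of det(λI − M) = λ³ − (tr M) λ² + s λ − det M, where s is the sum of the principal 2×2 minors.
tr M = 1 + 2 + 0 = 3.
s = (1·2 − 4²) + (1·0 − 4²) + (2·0 − (-1)²) = -14 + (-16) + (-1) = -31.
det M (expand along row 1) = 1·(-1) − 4·4 + 4·(-12) = -65.
Characteristic polynomial: λ³ − 3λ² − 31λ + 65 = 0.
Substitute λ = y + (tr M)/3 = y + 1.000000 to remove the quadratic term: y³ + p·y + q = 0 with p = s − (tr M)²/3 = -34.000000 and q = −2(tr M)³/27 + (tr M)·s/3 − det M = 32.000000.
Three real roots ⇒ use the trigonometric (Viète) form: r = 2√(−p/3) = 6.733003, φ = arccos(3q/(p·r)) = arccos(-0.419357) = 2.003533 rad.
y_k = r·cos(φ/3 − 2πk/3) for k = 0, 1, 2 gives y = 5.286475, 0.967841, -6.254316.
λ_k = y_k + 1.000000 gives λ = 6.2865, 1.9678, -5.2543 (check: the sum is 3.0000 = tr M).

Hence λ_max = 6.2865 and λ_min = -5.2543.


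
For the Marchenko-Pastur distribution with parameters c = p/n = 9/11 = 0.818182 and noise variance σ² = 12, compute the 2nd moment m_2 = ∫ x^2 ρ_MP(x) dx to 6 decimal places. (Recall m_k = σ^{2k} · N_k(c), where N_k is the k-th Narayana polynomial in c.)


E[X²] = σ⁴ (1 + c) (second MP moment). With σ² = 12 (so σ⁴ = 144) and c = 9/11 = 0.818182: E[X²] = 144 · (1 + 0.818182) = 144 · 1.818182.

So E[X^2] = 261.818182.


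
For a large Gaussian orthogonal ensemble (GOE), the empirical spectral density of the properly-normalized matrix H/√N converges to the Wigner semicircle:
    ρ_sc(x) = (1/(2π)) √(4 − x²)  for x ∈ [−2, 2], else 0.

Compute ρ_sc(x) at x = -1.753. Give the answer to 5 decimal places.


ρ_sc(x) = (1/(2π)) √(4 − x²). With x = -1.753:
  4 − x² = 4 − (-1.753)² = 4 − 3.073009 = 0.926991.
  √(4 − x²) = 0.962804.
  1/(2π) = 0.159155.
  ρ_sc(-1.753) = 0.159155 · 0.962804 = 0.153235.

Rounded to 5 decimal places: ρ_sc(-1.753) ≈ 0.15323.


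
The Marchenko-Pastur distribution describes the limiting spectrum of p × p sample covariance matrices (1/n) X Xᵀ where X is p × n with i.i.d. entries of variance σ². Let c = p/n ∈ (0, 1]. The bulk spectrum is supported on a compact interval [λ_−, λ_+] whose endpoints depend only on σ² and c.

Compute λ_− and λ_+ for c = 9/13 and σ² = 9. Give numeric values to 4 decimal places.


c = 9/13 = 0.692308; √c = 0.832050.
λ_− = σ² (1 − √c)² = 9 · (1 − 0.832050)² = 9 · (0.167950)² = 0.253864.
λ_+ = σ² (1 + √c)² = 9 · (1 + 0.832050)² = 9 · (1.832050)² = 30.207675.

Rounded to 4 decimal places: λ_− ≈ 0.2539, λ_+ ≈ 30.2077.


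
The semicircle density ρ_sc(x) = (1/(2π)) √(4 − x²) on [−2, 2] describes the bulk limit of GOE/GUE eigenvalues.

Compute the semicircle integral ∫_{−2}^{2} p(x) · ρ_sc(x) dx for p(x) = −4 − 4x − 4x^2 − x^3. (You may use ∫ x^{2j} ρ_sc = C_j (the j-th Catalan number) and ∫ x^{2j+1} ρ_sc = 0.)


Write p(x) = Σ a_i x^i, split into monomials and integrate each against ρ_sc separately.
Using ∫ x^{2j} ρ_sc = C_j = (1/(j+1)) C(2j, j) (Catalan numbers) and ∫ x^{2j+1} ρ_sc = 0 (odd monomials vanish by symmetry):
  i = 0 (even): a_0 · C_{0} = -4 · 1 = -4
  i = 1 (odd): ∫ x^1 ρ_sc = 0 (vanishes)
  i = 2 (even): a_2 · C_{1} = -4 · 1 = -4
  i = 3 (odd): ∫ x^3 ρ_sc = 0 (vanishes)

Summing the contributions: ∫_{−2}^{2} p(x) ρ_sc(x) dx = (-4) + (-4) = -8.


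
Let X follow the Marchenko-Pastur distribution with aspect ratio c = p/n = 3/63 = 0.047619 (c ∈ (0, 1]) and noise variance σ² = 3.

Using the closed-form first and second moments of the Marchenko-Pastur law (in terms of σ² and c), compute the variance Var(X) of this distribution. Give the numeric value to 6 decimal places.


Recall the MP moments m_1 = E[X] = σ² and m_2 = E[X²] = σ⁴ (1 + c).
m_1 = E[X] = σ² = 3, so m_1² = 9.
m_2 = E[X²] = σ⁴ (1 + c) = 9 · (1 + 0.047619) = 9 · 1.047619 = 9.428571.
(Note m_2 − m_1² simplifies to c · σ⁴ = 0.047619 · 9.)

Var(X) = m_2 − m_1² = 9.428571 − 9 = 0.428571.


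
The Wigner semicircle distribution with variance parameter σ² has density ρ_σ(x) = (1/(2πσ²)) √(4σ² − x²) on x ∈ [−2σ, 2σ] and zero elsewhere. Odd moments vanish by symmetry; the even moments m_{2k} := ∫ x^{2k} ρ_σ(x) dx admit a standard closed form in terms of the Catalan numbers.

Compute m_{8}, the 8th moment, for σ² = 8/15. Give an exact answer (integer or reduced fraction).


By the scaled semicircle moment identity, m_{2k} = σ^{2k} · C_k with k = 4.
C_4 = (1/(k+1)) · C(2k, k) = (1/5) · C(8, 4) = (1/5) · 70 = 14.
σ^{2k} = (σ²)^k = (8/15)^4 = 4096/50625.

Therefore m_{8} = σ^{8} · C_4 = (4096/50625) · 14 = 57344/50625.


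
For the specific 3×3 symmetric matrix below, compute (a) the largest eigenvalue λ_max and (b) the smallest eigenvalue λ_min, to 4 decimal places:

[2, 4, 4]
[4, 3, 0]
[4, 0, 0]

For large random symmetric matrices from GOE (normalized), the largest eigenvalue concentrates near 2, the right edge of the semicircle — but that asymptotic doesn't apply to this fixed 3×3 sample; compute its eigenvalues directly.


Since M is real symmetric, all three eigenvalues are real; they are the roots of det(λI − M) = λ³ − (tr M) λ² + s λ − det M, where s is the sum of the principal 2×2 minors.
tr M = 2 + 3 + 0 = 5.
s = (2·3 − 4²) + (2·0 − 4²) + (3·0 − 0²) = -10 + (-16) + 0 = -26.
det M (expand along row 1) = 2·0 − 4·0 + 4·(-12) = -48.
Characteristic polynomial: λ³ − 5λ² − 26λ + 48 = 0.
Substitute λ = y + (tr M)/3 = y + 1.666667 to remove the quadratic term: y³ + p·y + q = 0 with p = s − (tr M)²/3 = -34.333333 and q = −2(tr M)³/27 + (tr M)·s/3 − det M = -4.592593.
Three real roots ⇒ use the trigonometric (Viète) form: r = 2√(−p/3) = 6.765928, φ = arccos(3q/(p·r)) = arccos(0.059311) = 1.511450 rad.
y_k = r·cos(φ/3 − 2πk/3) for k = 0, 1, 2 gives y = 5.925236, -0.133835, -5.791402.
λ_k = y_k + 1.666667 gives λ = 7.5919, 1.5328, -4.1247 (check: the sum is 5.0000 = tr M).

Hence λ_max = 7.5919 and λ_min = -4.1247.


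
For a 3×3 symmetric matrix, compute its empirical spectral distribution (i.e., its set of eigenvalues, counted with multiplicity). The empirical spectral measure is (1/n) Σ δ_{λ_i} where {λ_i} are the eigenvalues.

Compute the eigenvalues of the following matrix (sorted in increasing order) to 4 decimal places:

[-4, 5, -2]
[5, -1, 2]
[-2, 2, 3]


Since M is real symmetric, all three eigenvalues are real; they are the roots of det(λI − M) = λ³ − (tr M) λ² + s λ − det M, where s is the sum of the principal 2×2 minors.
tr M = -4 + (-1) + 3 = -2.
s = ((-4)·(-1) − 5²) + ((-4)·3 − (-2)²) + ((-1)·3 − 2²) = -21 + (-16) + (-7) = -44.
det M (expand along row 1) = (-4)·(-7) − 5·19 + (-2)·8 = -83.
Characteristic polynomial: λ³ + 2λ² − 44λ + 83 = 0.
Substitute λ = y + (tr M)/3 = y − 0.666667 to remove the quadratic term: y³ + p·y + q = 0 with p = s − (tr M)²/3 = -45.333333 and q = −2(tr M)³/27 + (tr M)·s/3 − det M = 112.925926.
Three real roots ⇒ use the trigonometric (Viète) form: r = 2√(−p/3) = 7.774603, φ = arccos(3q/(p·r)) = arccos(-0.961212) = 2.862159 rad.
y_k = r·cos(φ/3 − 2πk/3) for k = 0, 1, 2 gives y = 4.496687, 3.244214, -7.740901.
λ_k = y_k − 0.666667 gives λ = 3.8300, 2.5775, -8.4076 (check: the sum is -2.0000 = tr M).

Eigenvalues sorted in increasing order: [-8.4076, 2.5775, 3.8300].


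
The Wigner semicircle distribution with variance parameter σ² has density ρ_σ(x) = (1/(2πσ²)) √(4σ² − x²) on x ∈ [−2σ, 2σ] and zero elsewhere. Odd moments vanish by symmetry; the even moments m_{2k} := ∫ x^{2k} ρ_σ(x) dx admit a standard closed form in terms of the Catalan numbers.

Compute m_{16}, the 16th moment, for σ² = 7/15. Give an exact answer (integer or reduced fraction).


By the scaled semicircle moment identity, m_{2k} = σ^{2k} · C_k with k = 8.
C_8 = (1/(k+1)) · C(2k, k) = (1/9) · C(16, 8) = (1/9) · 12870 = 1430.
σ^{2k} = (σ²)^k = (7/15)^8 = 5764801/2562890625.

Therefore m_{16} = σ^{16} · C_8 = (5764801/2562890625) · 1430 = 1648733086/512578125.


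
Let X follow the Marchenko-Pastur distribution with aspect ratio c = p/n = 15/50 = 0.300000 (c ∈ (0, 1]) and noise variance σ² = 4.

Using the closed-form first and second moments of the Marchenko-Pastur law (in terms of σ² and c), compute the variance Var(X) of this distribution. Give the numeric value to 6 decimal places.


Recall the MP moments m_1 = E[X] = σ² and m_2 = E[X²] = σ⁴ (1 + c).
m_1 = E[X] = σ² = 4, so m_1² = 16.
m_2 = E[X²] = σ⁴ (1 + c) = 16 · (1 + 0.300000) = 16 · 1.300000 = 20.800000.
(Note m_2 − m_1² simplifies to c · σ⁴ = 0.300000 · 16.)

Var(X) = m_2 − m_1² = 20.800000 − 16 = 4.800000.


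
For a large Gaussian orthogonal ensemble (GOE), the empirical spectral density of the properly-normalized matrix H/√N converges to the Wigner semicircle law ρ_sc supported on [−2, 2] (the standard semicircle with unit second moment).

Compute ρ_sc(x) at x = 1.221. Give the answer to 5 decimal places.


ρ_sc(x) = (1/(2π)) √(4 − x²). With x = 1.221:
  4 − x² = 4 − (1.221)² = 4 − 1.490841 = 2.509159.
  √(4 − x²) = 1.584033.
  1/(2π) = 0.159155.
  ρ_sc(1.221) = 0.159155 · 1.584033 = 0.252107.

Rounded to 5 decimal places: ρ_sc(1.221) ≈ 0.25211.


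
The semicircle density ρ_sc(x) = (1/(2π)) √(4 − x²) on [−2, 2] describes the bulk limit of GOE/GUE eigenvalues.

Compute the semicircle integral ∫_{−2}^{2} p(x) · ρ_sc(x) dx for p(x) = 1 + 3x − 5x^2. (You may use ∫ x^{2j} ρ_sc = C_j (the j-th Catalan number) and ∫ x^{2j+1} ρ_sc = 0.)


Write p(x) = Σ a_i x^i, split into monomials and integrate each against ρ_sc separately.
Using ∫ x^{2j} ρ_sc = C_j = (1/(j+1)) C(2j, j) (Catalan numbers) and ∫ x^{2j+1} ρ_sc = 0 (odd monomials vanish by symmetry):
  i = 0 (even): a_0 · C_{0} = 1 · 1 = 1
  i = 1 (odd): ∫ x^1 ρ_sc = 0 (vanishes)
  i = 2 (even): a_2 · C_{1} = -5 · 1 = -5

Summing the contributions: ∫_{−2}^{2} p(x) ρ_sc(x) dx = 1 + (-5) = -4.


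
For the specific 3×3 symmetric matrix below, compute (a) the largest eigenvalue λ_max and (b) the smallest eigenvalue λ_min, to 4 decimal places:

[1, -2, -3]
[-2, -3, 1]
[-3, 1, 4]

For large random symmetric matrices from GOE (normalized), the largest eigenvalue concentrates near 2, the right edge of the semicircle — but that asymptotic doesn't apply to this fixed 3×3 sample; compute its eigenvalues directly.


Since M is real symmetric, all three eigenvalues are real; they are the roots of det(λI − M) = λ³ − (tr M) λ² + s λ − det M, where s is the sum of the principal 2×2 minors.
tr M = 1 + (-3) + 4 = 2.
s = (1·(-3) − (-2)²) + (1·4 − (-3)²) + ((-3)·4 − 1²) = -7 + (-5) + (-13) = -25.
det M (expand along row 1) = 1·(-13) − (-2)·(-5) + (-3)·(-11) = 10.
Characteristic polynomial: λ³ − 2λ² − 25λ − 10 = 0.
Substitute λ = y + (tr M)/3 = y + 0.666667 to remove the quadratic term: y³ + p·y + q = 0 with p = s − (tr M)²/3 = -26.333333 and q = −2(tr M)³/27 + (tr M)·s/3 − det M = -27.259259.
Three real roots ⇒ use the trigonometric (Viète) form: r = 2√(−p/3) = 5.925463, φ = arccos(3q/(p·r)) = arccos(0.524092) = 1.019148 rad.
y_k = r·cos(φ/3 − 2πk/3) for k = 0, 1, 2 gives y = 5.586819, -1.083460, -4.503359.
λ_k = y_k + 0.666667 gives λ = 6.2535, -0.4168, -3.8367 (check: the sum is 2.0000 = tr M).

Hence λ_max = 6.2535 and λ_min = -3.8367.


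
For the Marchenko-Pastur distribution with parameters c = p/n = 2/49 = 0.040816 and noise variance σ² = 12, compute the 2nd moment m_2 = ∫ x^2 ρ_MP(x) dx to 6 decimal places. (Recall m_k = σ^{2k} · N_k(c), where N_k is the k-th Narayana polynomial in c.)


E[X²] = σ⁴ (1 + c) (second MP moment). With σ² = 12 (so σ⁴ = 144) and c = 2/49 = 0.040816: E[X²] = 144 · (1 + 0.040816) = 144 · 1.040816.

So E[X^2] = 149.877551.


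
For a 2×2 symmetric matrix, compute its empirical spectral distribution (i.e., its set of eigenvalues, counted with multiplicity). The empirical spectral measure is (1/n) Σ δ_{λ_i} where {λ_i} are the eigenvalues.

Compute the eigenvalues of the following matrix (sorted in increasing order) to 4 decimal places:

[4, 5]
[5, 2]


Since M is real symmetric, both eigenvalues are real; they are the roots of det(λI − M) = λ² − (tr M) λ + det M.
tr M = 4 + 2 = 6.
det M = 4·2 − 5² = 8 − 25 = -17.
Characteristic polynomial: λ² − 6λ − 17 = 0.
Discriminant Δ = (tr M)² − 4·det M = 36 − (-68) = 104; √Δ = 10.198039.
λ = (tr M ± √Δ)/2 = (6 ± 10.198039)/2, giving (tr M − √Δ)/2 = -2.0990 and (tr M + √Δ)/2 = 8.0990.

Eigenvalues sorted in increasing order: [-2.0990, 8.0990].


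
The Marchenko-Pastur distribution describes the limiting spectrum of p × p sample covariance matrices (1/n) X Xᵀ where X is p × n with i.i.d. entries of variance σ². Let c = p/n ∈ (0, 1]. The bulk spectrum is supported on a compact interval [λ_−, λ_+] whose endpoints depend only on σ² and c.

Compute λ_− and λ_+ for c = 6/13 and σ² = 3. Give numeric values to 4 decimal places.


c = 6/13 = 0.461538; √c = 0.679366.
λ_− = σ² (1 − √c)² = 3 · (1 − 0.679366)² = 3 · (0.320634)² = 0.308418.
λ_+ = σ² (1 + √c)² = 3 · (1 + 0.679366)² = 3 · (1.679366)² = 8.460813.

Rounded to 4 decimal places: λ_− ≈ 0.3084, λ_+ ≈ 8.4608.


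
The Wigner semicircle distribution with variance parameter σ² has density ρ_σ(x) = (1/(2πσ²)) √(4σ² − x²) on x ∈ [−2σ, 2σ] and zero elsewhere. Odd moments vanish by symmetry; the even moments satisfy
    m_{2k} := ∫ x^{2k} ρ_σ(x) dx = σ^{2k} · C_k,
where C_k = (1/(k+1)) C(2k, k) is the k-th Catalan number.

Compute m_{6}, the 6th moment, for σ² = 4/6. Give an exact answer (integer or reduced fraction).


By the scaled semicircle moment identity, m_{2k} = σ^{2k} · C_k with k = 3.
C_3 = (1/(k+1)) · C(2k, k) = (1/4) · C(6, 3) = (1/4) · 20 = 5.
σ^{2k} = (σ²)^k = (4/6)^3 = 8/27.

Therefore m_{6} = σ^{6} · C_3 = (8/27) · 5 = 40/27.


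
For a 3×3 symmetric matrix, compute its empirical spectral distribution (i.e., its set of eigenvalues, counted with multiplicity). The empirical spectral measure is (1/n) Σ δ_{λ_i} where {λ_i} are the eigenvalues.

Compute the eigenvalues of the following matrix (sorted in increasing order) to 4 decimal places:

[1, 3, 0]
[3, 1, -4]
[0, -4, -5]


Since M is real symmetric, all three eigenvalues are real; they are the roots of det(λI − M) = λ³ − (tr M) λ² + s λ − det M, where s is the sum of the principal 2×2 minors.
tr M = 1 + 1 + (-5) = -3.
s = (1·1 − 3²) + (1·(-5) − 0²) + (1·(-5) − (-4)²) = -8 + (-5) + (-21) = -34.
det M (expand along row 1) = 1·(-21) − 3·(-15) + 0·(-12) = 24.
Characteristic polynomial: λ³ + 3λ² − 34λ − 24 = 0.
Substitute λ = y + (tr M)/3 = y − 1.000000 to remove the quadratic term: y³ + p·y + q = 0 with p = s − (tr M)²/3 = -37.000000 and q = −2(tr M)³/27 + (tr M)·s/3 − det M = 12.000000.
Three real roots ⇒ use the trigonometric (Viète) form: r = 2√(−p/3) = 7.023769, φ = arccos(3q/(p·r)) = arccos(-0.138526) = 1.709769 rad.
y_k = r·cos(φ/3 − 2πk/3) for k = 0, 1, 2 gives y = 5.913610, 0.325254, -6.238864.
λ_k = y_k − 1.000000 gives λ = 4.9136, -0.6747, -7.2389 (check: the sum is -3.0000 = tr M).

Eigenvalues sorted in increasing order: [-7.2389, -0.6747, 4.9136].


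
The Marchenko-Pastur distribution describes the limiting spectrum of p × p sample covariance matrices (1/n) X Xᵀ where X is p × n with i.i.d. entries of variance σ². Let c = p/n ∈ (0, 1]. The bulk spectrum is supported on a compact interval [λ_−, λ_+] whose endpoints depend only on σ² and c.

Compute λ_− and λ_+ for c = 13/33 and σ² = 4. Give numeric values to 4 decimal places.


c = 13/33 = 0.393939; √c = 0.627646.
λ_− = σ² (1 − √c)² = 4 · (1 − 0.627646)² = 4 · (0.372354)² = 0.554590.
λ_+ = σ² (1 + √c)² = 4 · (1 + 0.627646)² = 4 · (1.627646)² = 10.596925.

Rounded to 4 decimal places: λ_− ≈ 0.5546, λ_+ ≈ 10.5969.


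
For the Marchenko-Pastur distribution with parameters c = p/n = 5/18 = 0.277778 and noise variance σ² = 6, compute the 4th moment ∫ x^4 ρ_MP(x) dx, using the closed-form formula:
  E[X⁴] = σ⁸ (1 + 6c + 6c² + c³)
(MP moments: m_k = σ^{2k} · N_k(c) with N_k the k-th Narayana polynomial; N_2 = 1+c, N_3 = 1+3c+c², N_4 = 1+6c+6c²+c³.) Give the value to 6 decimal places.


E[X⁴] = σ⁸ (1 + 6c + 6c² + c³) (fourth MP moment). With σ² = 6 (so σ⁸ = 1296) and c = 5/18 = 0.277778: E[X⁴] = 1296 · (1 + 6·0.277778 + 6·(0.277778)² + (0.277778)³) = 1296 · 3.151063.

So E[X^4] = 4083.777778.


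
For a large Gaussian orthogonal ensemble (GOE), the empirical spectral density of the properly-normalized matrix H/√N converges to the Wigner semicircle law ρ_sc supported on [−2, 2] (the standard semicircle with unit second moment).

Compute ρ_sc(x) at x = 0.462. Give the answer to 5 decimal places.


ρ_sc(x) = (1/(2π)) √(4 − x²). With x = 0.462:
  4 − x² = 4 − (0.462)² = 4 − 0.213444 = 3.786556.
  √(4 − x²) = 1.945908.
  1/(2π) = 0.159155.
  ρ_sc(0.462) = 0.159155 · 1.945908 = 0.309701.

Rounded to 5 decimal places: ρ_sc(0.462) ≈ 0.30970.


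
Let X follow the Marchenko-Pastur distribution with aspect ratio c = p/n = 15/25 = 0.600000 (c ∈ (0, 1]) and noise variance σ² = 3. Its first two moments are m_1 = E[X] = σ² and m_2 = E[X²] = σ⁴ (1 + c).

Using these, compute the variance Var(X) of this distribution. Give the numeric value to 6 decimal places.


m_1 = E[X] = σ² = 3, so m_1² = 9.
m_2 = E[X²] = σ⁴ (1 + c) = 9 · (1 + 0.600000) = 9 · 1.600000 = 14.400000.
(Note m_2 − m_1² simplifies to c · σ⁴ = 0.600000 · 9.)

Var(X) = m_2 − m_1² = 14.400000 − 9 = 5.400000.


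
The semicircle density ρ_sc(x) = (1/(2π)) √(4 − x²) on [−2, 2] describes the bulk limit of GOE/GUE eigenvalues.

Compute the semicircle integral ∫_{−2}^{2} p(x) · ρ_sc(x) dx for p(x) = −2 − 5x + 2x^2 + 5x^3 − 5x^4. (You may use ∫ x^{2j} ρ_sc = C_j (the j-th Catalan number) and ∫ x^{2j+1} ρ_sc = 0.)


Write p(x) = Σ a_i x^i, split into monomials and integrate each against ρ_sc separately.
Using ∫ x^{2j} ρ_sc = C_j = (1/(j+1)) C(2j, j) (Catalan numbers) and ∫ x^{2j+1} ρ_sc = 0 (odd monomials vanish by symmetry):
  i = 0 (even): a_0 · C_{0} = -2 · 1 = -2
  i = 1 (odd): ∫ x^1 ρ_sc = 0 (vanishes)
  i = 2 (even): a_2 · C_{1} = 2 · 1 = 2
  i = 3 (odd): ∫ x^3 ρ_sc = 0 (vanishes)
  i = 4 (even): a_4 · C_{2} = -5 · 2 = -10

Summing the contributions: ∫_{−2}^{2} p(x) ρ_sc(x) dx = (-2) + 2 + (-10) = -10.


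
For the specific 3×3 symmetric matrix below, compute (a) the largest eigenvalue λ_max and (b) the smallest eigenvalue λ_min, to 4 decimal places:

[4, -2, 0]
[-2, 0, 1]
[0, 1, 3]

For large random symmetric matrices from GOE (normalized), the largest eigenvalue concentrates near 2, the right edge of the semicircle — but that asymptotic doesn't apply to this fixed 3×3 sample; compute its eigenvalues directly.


Since M is real symmetric, all three eigenvalues are real; they are the roots of det(λI − M) = λ³ − (tr M) λ² + s λ − det M, where s is the sum of the principal 2×2 minors.
tr M = 4 + 0 + 3 = 7.
s = (4·0 − (-2)²) + (4·3 − 0²) + (0·3 − 1²) = -4 + 12 + (-1) = 7.
det M (expand along row 1) = 4·(-1) − (-2)·(-6) + 0·(-2) = -16.
Characteristic polynomial: λ³ − 7λ² + 7λ + 16 = 0.
Substitute λ = y + (tr M)/3 = y + 2.333333 to remove the quadratic term: y³ + p·y + q = 0 with p = s − (tr M)²/3 = -9.333333 and q = −2(tr M)³/27 + (tr M)·s/3 − det M = 6.925926.
Three real roots ⇒ use the trigonometric (Viète) form: r = 2√(−p/3) = 3.527668, φ = arccos(3q/(p·r)) = arccos(-0.631066) = 2.253723 rad.
y_k = r·cos(φ/3 − 2πk/3) for k = 0, 1, 2 gives y = 2.578170, 0.796128, -3.374298.
λ_k = y_k + 2.333333 gives λ = 4.9115, 3.1295, -1.0410 (check: the sum is 7.0000 = tr M).

Hence λ_max = 4.9115 and λ_min = -1.0410.


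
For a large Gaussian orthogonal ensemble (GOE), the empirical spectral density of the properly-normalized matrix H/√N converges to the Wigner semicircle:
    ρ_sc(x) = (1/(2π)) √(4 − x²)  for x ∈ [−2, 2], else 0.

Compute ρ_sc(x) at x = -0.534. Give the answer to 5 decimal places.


ρ_sc(x) = (1/(2π)) √(4 − x²). With x = -0.534:
  4 − x² = 4 − (-0.534)² = 4 − 0.285156 = 3.714844.
  √(4 − x²) = 1.927393.
  1/(2π) = 0.159155.
  ρ_sc(-0.534) = 0.159155 · 1.927393 = 0.306754.

Rounded to 5 decimal places: ρ_sc(-0.534) ≈ 0.30675.


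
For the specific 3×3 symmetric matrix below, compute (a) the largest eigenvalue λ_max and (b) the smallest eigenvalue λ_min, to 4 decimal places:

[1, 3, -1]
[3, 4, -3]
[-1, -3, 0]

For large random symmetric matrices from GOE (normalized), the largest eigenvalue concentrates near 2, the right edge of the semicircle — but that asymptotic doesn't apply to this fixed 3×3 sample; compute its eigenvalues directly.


Since M is real symmetric, all three eigenvalues are real; they are the roots of det(λI − M) = λ³ − (tr M) λ² + s λ − det M, where s is the sum of the principal 2×2 minors.
tr M = 1 + 4 + 0 = 5.
s = (1·4 − 3²) + (1·0 − (-1)²) + (4·0 − (-3)²) = -5 + (-1) + (-9) = -15.
det M (expand along row 1) = 1·(-9) − 3·(-3) + (-1)·(-5) = 5.
Characteristic polynomial: λ³ − 5λ² − 15λ − 5 = 0.
Substitute λ = y + (tr M)/3 = y + 1.666667 to remove the quadratic term: y³ + p·y + q = 0 with p = s − (tr M)²/3 = -23.333333 and q = −2(tr M)³/27 + (tr M)·s/3 − det M = -39.259259.
Three real roots ⇒ use the trigonometric (Viète) form: r = 2√(−p/3) = 5.577734, φ = arccos(3q/(p·r)) = arccos(0.904959) = 0.439513 rad.
y_k = r·cos(φ/3 − 2πk/3) for k = 0, 1, 2 gives y = 5.517981, -2.053836, -3.464146.
λ_k = y_k + 1.666667 gives λ = 7.1846, -0.3872, -1.7975 (check: the sum is 5.0000 = tr M).

Hence λ_max = 7.1846 and λ_min = -1.7975.


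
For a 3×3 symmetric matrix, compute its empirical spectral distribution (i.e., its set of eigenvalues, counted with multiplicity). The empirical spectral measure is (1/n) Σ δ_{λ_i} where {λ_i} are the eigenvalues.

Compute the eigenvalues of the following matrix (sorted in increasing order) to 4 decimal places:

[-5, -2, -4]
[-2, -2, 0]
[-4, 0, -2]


Since M is real symmetric, all three eigenvalues are real; they are the roots of det(λI − M) = λ³ − (tr M) λ² + s λ − det M, where s is the sum of the principal 2×2 minors.
tr M = -5 + (-2) + (-2) = -9.
s = ((-5)·(-2) − (-2)²) + ((-5)·(-2) − (-4)²) + ((-2)·(-2) − 0²) = 6 + (-6) + 4 = 4.
det M (expand along row 1) = (-5)·4 − (-2)·4 + (-4)·(-8) = 20.
Characteristic polynomial: λ³ + 9λ² + 4λ − 20 = 0.
Substitute λ = y + (tr M)/3 = y − 3.000000 to remove the quadratic term: y³ + p·y + q = 0 with p = s − (tr M)²/3 = -23.000000 and q = −2(tr M)³/27 + (tr M)·s/3 − det M = 22.000000.
Three real roots ⇒ use the trigonometric (Viète) form: r = 2√(−p/3) = 5.537749, φ = arccos(3q/(p·r)) = arccos(-0.518183) = 2.115521 rad.
y_k = r·cos(φ/3 − 2πk/3) for k = 0, 1, 2 gives y = 4.216991, 1.000000, -5.216991.
λ_k = y_k − 3.000000 gives λ = 1.2170, -2.0000, -8.2170 (check: the sum is -9.0000 = tr M).

Eigenvalues sorted in increasing order: [-8.2170, -2.0000, 1.2170].
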